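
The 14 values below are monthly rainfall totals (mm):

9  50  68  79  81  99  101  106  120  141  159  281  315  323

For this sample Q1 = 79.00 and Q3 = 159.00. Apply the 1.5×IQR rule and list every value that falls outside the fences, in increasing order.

281, 315, 323

IQR = Q3 − Q1 = 159.00 − 79.00 = 80.00.
Lower fence = Q1 − 1.5·IQR = 79.00 − 120.00 = -41.00.
Upper fence = Q3 + 1.5·IQR = 159.00 + 120.00 = 279.00.
281 > 279.00 → outlier.
315 > 279.00 → outlier.
323 > 279.00 → outlier.
All remaining values lie within [-41.00, 279.00].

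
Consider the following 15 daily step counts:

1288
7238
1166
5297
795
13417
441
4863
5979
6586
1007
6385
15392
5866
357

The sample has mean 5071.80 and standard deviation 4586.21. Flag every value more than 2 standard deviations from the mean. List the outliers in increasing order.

15392

Cutoffs at x̄ ± 2s: 5071.80 ± 2·4586.21 = [-4100.62, 14244.22].
15392: z = 2.25, |z| > 2 → outlier.
Every other value lies within [-4100.62, 14244.22].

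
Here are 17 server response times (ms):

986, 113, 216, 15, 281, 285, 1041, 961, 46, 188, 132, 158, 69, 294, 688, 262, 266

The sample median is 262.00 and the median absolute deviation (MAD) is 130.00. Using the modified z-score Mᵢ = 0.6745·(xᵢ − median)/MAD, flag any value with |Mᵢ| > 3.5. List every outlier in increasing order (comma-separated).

961, 986, 1041

|Mᵢ| > 3.5 ⇔ |xᵢ − 262.00| > 3.5·130.00/0.6745 = 674.57.
So outliers lie outside [-412.57, 936.57].
961: M = 3.63 → outlier.
986: M = 3.76 → outlier.
1041: M = 4.04 → outlier.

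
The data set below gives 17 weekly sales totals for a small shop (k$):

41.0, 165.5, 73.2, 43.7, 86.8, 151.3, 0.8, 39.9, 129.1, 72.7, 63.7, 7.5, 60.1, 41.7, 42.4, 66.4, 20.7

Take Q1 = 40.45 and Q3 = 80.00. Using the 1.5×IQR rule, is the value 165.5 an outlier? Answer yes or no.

yes

IQR = Q3 − Q1 = 80.00 − 40.45 = 39.55.
Lower fence = Q1 − 1.5·IQR = 40.45 − 59.325 = -18.875.
Upper fence = Q3 + 1.5·IQR = 80.00 + 59.325 = 139.325.
165.5 lies above the upper fence.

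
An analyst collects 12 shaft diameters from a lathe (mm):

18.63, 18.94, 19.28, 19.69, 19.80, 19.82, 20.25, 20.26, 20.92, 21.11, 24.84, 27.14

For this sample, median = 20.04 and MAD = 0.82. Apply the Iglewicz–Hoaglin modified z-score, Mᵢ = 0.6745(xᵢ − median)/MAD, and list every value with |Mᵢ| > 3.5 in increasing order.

|Mᵢ| > 3.5 ⇔ |xᵢ − 20.04| > 3.5·0.82/0.6745 = 4.26.
So outliers lie outside [15.78, 24.30].
24.84: M = 3.95 → outlier.
27.14: M = 5.84 → outlier.

24.84, 27.14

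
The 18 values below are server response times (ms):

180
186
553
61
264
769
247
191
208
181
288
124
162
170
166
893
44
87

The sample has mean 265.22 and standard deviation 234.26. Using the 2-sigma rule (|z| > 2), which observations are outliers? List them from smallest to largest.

Cutoffs at x̄ ± 2s: 265.22 ± 2·234.26 = [-203.30, 733.74].
769: z = 2.15, |z| > 2 → outlier.
893: z = 2.68, |z| > 2 → outlier.
Every other value lies within [-203.30, 733.74].

769, 893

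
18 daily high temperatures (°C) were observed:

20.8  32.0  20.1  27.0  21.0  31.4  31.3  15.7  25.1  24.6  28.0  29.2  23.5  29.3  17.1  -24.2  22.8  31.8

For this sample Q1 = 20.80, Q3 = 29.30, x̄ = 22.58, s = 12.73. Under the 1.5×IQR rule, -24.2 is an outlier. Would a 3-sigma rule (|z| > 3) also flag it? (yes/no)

z = (-24.2 − 22.58) / 12.73 = -3.67.
|z| = 3.67 > 3.

yes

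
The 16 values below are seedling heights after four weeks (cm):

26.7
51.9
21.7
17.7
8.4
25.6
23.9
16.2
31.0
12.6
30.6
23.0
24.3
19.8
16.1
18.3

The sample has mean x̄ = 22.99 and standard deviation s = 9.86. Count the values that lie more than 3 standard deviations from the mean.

Cutoffs: x̄ ± 3s = [-6.59, 52.57].
Every value lies within the cutoffs.

0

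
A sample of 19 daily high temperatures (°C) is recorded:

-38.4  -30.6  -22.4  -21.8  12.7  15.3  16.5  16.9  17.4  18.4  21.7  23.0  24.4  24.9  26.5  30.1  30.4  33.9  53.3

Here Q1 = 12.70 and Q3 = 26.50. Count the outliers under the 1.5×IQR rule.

IQR = 13.80; fences at 12.70 − 20.70 = -8.00 and 26.50 + 20.70 = 47.20.
Outside the cutoffs: -38.4, -30.6, -22.4, -21.8, 53.3.

5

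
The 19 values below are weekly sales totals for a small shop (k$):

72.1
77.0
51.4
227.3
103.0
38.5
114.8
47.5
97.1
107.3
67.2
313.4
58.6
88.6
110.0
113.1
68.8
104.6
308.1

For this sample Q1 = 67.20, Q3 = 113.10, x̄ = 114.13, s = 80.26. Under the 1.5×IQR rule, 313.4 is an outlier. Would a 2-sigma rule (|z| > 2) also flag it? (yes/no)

yes

z = (313.4 − 114.13) / 80.26 = 2.48.
|z| = 2.48 > 2.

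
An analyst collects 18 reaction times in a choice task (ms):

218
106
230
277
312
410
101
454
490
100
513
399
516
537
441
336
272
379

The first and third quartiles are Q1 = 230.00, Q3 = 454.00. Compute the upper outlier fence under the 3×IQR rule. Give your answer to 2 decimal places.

1126.00

IQR = Q3 − Q1 = 454.00 − 230.00 = 224.00.
Lower fence = Q1 − 3·IQR = 230.00 − 672.00 = -442.00.
Upper fence = Q3 + 3·IQR = 454.00 + 672.00 = 1126.00.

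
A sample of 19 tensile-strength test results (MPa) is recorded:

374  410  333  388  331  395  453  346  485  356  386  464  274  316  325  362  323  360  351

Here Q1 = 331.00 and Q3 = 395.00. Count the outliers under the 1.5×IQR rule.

IQR = 64.00; fences at 331.00 − 96.00 = 235.00 and 395.00 + 96.00 = 491.00.
Every value lies within the cutoffs.

0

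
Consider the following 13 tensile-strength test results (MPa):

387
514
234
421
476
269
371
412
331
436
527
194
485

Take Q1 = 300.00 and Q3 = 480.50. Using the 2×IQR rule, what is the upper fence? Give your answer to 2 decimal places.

IQR = Q3 − Q1 = 480.50 − 300.00 = 180.50.
Lower fence = Q1 − 2·IQR = 300.00 − 361.00 = -61.00.
Upper fence = Q3 + 2·IQR = 480.50 + 361.00 = 841.50.

841.50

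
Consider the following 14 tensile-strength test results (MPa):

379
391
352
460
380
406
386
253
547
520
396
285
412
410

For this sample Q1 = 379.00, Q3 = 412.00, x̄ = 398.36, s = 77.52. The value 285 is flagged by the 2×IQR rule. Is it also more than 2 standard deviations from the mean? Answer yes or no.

no

z = (285 − 398.36) / 77.52 = -1.46.
|z| = 1.46 ≤ 2.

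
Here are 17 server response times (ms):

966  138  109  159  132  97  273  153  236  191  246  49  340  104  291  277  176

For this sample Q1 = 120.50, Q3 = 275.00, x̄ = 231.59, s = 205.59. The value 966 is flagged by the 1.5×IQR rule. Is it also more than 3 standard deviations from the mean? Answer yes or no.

yes

z = (966 − 231.59) / 205.59 = 3.57.
|z| = 3.57 > 3.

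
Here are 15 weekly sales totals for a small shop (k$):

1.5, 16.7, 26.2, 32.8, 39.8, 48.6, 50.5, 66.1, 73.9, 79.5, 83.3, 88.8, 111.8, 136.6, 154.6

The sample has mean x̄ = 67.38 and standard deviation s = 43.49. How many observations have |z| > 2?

1

Cutoffs: x̄ ± 2s = [-19.60, 154.36].
Outside the cutoffs: 154.6.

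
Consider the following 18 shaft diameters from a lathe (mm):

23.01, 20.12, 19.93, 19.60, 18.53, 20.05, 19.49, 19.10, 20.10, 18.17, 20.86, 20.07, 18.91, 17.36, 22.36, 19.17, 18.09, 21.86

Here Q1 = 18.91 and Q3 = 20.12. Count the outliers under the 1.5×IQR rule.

IQR = 1.21; fences at 18.91 − 1.815 = 17.095 and 20.12 + 1.815 = 21.935.
Outside the cutoffs: 22.36, 23.01.

2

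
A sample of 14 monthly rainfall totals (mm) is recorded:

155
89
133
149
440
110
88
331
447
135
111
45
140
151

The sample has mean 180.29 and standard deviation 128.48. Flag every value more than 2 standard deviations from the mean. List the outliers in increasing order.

440, 447

Cutoffs at x̄ ± 2s: 180.29 ± 2·128.48 = [-76.67, 437.25].
440: z = 2.02, |z| > 2 → outlier.
447: z = 2.08, |z| > 2 → outlier.
Every other value lies within [-76.67, 437.25].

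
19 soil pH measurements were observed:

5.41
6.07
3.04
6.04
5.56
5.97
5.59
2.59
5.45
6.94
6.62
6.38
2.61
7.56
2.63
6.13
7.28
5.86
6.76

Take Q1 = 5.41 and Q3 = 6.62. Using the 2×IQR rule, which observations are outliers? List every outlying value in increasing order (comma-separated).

IQR = Q3 − Q1 = 6.62 − 5.41 = 1.21.
Lower fence = Q1 − 2·IQR = 5.41 − 2.42 = 2.99.
Upper fence = Q3 + 2·IQR = 6.62 + 2.42 = 9.04.
2.59 < 2.99 → outlier.
2.61 < 2.99 → outlier.
2.63 < 2.99 → outlier.
All remaining values lie within [2.99, 9.04].

2.59, 2.61, 2.63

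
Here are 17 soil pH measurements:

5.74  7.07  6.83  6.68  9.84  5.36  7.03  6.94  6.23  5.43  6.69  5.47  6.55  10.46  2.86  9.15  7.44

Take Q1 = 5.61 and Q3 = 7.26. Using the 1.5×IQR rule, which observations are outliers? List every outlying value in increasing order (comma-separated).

IQR = Q3 − Q1 = 7.26 − 5.61 = 1.65.
Lower fence = Q1 − 1.5·IQR = 5.61 − 2.475 = 3.135.
Upper fence = Q3 + 1.5·IQR = 7.26 + 2.475 = 9.735.
2.86 < 3.135 → outlier.
9.84 > 9.735 → outlier.
10.46 > 9.735 → outlier.
All remaining values lie within [3.135, 9.735].

2.86, 9.84, 10.46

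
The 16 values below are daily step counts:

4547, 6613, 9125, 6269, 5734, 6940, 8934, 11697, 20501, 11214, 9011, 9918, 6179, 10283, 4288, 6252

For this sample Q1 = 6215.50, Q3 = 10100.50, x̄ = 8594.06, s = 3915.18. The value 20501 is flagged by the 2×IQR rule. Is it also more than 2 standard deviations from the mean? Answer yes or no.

z = (20501 − 8594.06) / 3915.18 = 3.04.
|z| = 3.04 > 2.

yes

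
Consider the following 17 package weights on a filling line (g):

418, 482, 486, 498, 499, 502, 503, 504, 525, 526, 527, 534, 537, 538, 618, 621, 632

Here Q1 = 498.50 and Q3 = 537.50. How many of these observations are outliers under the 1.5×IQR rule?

IQR = 39.00; fences at 498.50 − 58.50 = 440.00 and 537.50 + 58.50 = 596.00.
Outside the cutoffs: 418, 618, 621, 632.

4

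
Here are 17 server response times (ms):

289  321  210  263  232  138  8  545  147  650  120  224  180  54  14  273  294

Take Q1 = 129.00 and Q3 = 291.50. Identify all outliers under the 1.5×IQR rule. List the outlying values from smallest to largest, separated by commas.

IQR = Q3 − Q1 = 291.50 − 129.00 = 162.50.
Lower fence = Q1 − 1.5·IQR = 129.00 − 243.75 = -114.75.
Upper fence = Q3 + 1.5·IQR = 291.50 + 243.75 = 535.25.
545 > 535.25 → outlier.
650 > 535.25 → outlier.
All remaining values lie within [-114.75, 535.25].

545, 650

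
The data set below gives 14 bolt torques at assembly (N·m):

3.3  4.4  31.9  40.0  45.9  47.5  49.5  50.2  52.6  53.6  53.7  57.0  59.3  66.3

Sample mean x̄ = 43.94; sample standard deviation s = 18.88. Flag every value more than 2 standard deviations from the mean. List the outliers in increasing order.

3.3, 4.4

Cutoffs at x̄ ± 2s: 43.94 ± 2·18.88 = [6.18, 81.70].
3.3: z = -2.15, |z| > 2 → outlier.
4.4: z = -2.09, |z| > 2 → outlier.
Every other value lies within [6.18, 81.70].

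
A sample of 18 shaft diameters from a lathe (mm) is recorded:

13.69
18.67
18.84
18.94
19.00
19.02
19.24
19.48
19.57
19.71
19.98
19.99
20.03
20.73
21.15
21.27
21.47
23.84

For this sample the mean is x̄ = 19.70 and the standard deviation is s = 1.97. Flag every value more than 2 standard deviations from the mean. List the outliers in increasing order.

Cutoffs at x̄ ± 2s: 19.70 ± 2·1.97 = [15.76, 23.64].
13.69: z = -3.05, |z| > 2 → outlier.
23.84: z = 2.10, |z| > 2 → outlier.
Every other value lies within [15.76, 23.64].

13.69, 23.84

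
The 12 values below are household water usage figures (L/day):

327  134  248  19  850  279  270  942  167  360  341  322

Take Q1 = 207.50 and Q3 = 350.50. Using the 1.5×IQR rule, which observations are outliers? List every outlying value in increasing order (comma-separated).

IQR = Q3 − Q1 = 350.50 − 207.50 = 143.00.
Lower fence = Q1 − 1.5·IQR = 207.50 − 214.50 = -7.00.
Upper fence = Q3 + 1.5·IQR = 350.50 + 214.50 = 565.00.
850 > 565.00 → outlier.
942 > 565.00 → outlier.
All remaining values lie within [-7.00, 565.00].

850, 942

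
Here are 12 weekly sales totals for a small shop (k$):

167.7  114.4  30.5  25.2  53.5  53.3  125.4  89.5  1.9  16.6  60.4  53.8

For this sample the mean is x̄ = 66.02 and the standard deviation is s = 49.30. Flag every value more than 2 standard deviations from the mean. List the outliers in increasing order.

Cutoffs at x̄ ± 2s: 66.02 ± 2·49.30 = [-32.58, 164.62].
167.7: z = 2.06, |z| > 2 → outlier.
Every other value lies within [-32.58, 164.62].

167.7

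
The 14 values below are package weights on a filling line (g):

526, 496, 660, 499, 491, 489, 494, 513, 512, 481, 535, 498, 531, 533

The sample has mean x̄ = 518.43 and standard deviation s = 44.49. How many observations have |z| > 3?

Cutoffs: x̄ ± 3s = [384.96, 651.90].
Outside the cutoffs: 660.

1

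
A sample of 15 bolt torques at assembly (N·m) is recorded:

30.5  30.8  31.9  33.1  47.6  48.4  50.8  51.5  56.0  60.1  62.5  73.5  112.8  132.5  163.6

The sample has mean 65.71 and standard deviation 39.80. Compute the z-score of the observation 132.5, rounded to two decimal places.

z = (132.5 − 65.71) / 39.80 = 1.68.

1.68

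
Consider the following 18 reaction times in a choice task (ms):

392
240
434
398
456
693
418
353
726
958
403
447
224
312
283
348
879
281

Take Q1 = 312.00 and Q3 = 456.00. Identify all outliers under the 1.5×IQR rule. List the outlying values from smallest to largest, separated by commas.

693, 726, 879, 958

IQR = Q3 − Q1 = 456.00 − 312.00 = 144.00.
Lower fence = Q1 − 1.5·IQR = 312.00 − 216.00 = 96.00.
Upper fence = Q3 + 1.5·IQR = 456.00 + 216.00 = 672.00.
693 > 672.00 → outlier.
726 > 672.00 → outlier.
879 > 672.00 → outlier.
958 > 672.00 → outlier.
All remaining values lie within [96.00, 672.00].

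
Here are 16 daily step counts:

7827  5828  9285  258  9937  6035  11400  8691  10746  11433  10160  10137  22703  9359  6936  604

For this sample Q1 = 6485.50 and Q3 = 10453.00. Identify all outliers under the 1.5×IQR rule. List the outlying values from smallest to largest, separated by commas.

IQR = Q3 − Q1 = 10453.00 − 6485.50 = 3967.50.
Lower fence = Q1 − 1.5·IQR = 6485.50 − 5951.25 = 534.25.
Upper fence = Q3 + 1.5·IQR = 10453.00 + 5951.25 = 16404.25.
258 < 534.25 → outlier.
22703 > 16404.25 → outlier.
All remaining values lie within [534.25, 16404.25].

258, 22703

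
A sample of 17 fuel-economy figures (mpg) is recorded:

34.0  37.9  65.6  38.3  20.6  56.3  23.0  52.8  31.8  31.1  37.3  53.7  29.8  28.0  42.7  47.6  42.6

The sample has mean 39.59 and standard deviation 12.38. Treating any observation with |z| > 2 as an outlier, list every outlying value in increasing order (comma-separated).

65.6

Cutoffs at x̄ ± 2s: 39.59 ± 2·12.38 = [14.83, 64.35].
65.6: z = 2.10, |z| > 2 → outlier.
Every other value lies within [14.83, 64.35].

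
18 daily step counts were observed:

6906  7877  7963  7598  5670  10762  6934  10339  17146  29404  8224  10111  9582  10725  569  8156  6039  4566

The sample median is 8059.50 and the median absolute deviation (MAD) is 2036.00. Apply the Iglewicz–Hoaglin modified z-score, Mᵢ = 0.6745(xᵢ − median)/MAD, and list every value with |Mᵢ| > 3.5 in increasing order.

29404

|Mᵢ| > 3.5 ⇔ |xᵢ − 8059.50| > 3.5·2036.00/0.6745 = 10564.86.
So outliers lie outside [-2505.36, 18624.36].
29404: M = 7.07 → outlier.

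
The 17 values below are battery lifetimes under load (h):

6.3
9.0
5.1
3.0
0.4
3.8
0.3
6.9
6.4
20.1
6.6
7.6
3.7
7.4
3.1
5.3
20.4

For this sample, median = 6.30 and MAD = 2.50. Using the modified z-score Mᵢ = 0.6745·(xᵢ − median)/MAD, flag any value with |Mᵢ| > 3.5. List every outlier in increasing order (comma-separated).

|Mᵢ| > 3.5 ⇔ |xᵢ − 6.30| > 3.5·2.50/0.6745 = 12.97.
So outliers lie outside [-6.67, 19.27].
20.1: M = 3.72 → outlier.
20.4: M = 3.80 → outlier.

20.1, 20.4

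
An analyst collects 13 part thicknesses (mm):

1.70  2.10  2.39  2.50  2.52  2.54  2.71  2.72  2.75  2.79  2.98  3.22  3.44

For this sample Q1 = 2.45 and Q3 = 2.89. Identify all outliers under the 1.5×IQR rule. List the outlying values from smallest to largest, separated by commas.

IQR = Q3 − Q1 = 2.89 − 2.45 = 0.44.
Lower fence = Q1 − 1.5·IQR = 2.45 − 0.66 = 1.79.
Upper fence = Q3 + 1.5·IQR = 2.89 + 0.66 = 3.55.
1.70 < 1.79 → outlier.
All remaining values lie within [1.79, 3.55].

1.70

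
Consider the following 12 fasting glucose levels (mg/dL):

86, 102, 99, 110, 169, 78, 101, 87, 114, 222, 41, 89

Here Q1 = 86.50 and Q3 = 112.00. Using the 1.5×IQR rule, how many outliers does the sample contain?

3

IQR = 25.50; fences at 86.50 − 38.25 = 48.25 and 112.00 + 38.25 = 150.25.
Outside the cutoffs: 41, 169, 222.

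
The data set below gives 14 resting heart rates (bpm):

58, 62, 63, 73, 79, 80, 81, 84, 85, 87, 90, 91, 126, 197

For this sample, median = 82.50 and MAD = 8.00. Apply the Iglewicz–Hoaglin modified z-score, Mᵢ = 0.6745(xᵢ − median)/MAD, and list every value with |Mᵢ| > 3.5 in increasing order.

|Mᵢ| > 3.5 ⇔ |xᵢ − 82.50| > 3.5·8.00/0.6745 = 41.51.
So outliers lie outside [40.99, 124.01].
126: M = 3.67 → outlier.
197: M = 9.65 → outlier.

126, 197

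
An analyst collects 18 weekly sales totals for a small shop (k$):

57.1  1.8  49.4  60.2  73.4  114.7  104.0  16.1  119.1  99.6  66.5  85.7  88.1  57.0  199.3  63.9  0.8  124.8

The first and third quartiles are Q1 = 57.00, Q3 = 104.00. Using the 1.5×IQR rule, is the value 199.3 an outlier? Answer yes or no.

yes

IQR = Q3 − Q1 = 104.00 − 57.00 = 47.00.
Lower fence = Q1 − 1.5·IQR = 57.00 − 70.50 = -13.50.
Upper fence = Q3 + 1.5·IQR = 104.00 + 70.50 = 174.50.
199.3 lies above the upper fence.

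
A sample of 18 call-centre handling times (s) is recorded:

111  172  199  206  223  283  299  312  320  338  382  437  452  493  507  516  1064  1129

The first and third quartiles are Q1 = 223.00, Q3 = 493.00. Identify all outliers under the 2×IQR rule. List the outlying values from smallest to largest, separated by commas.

1064, 1129

IQR = Q3 − Q1 = 493.00 − 223.00 = 270.00.
Lower fence = Q1 − 2·IQR = 223.00 − 540.00 = -317.00.
Upper fence = Q3 + 2·IQR = 493.00 + 540.00 = 1033.00.
1064 > 1033.00 → outlier.
1129 > 1033.00 → outlier.
All remaining values lie within [-317.00, 1033.00].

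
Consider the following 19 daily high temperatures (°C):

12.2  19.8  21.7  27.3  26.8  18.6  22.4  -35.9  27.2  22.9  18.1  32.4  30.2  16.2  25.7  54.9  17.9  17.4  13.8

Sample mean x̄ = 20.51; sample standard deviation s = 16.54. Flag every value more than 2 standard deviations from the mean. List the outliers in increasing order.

-35.9, 54.9

Cutoffs at x̄ ± 2s: 20.51 ± 2·16.54 = [-12.57, 53.59].
-35.9: z = -3.41, |z| > 2 → outlier.
54.9: z = 2.08, |z| > 2 → outlier.
Every other value lies within [-12.57, 53.59].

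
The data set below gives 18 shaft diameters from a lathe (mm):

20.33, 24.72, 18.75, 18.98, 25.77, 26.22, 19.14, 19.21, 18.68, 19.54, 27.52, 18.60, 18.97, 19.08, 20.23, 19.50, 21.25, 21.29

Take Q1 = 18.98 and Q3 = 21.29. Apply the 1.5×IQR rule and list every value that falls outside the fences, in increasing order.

IQR = Q3 − Q1 = 21.29 − 18.98 = 2.31.
Lower fence = Q1 − 1.5·IQR = 18.98 − 3.465 = 15.515.
Upper fence = Q3 + 1.5·IQR = 21.29 + 3.465 = 24.755.
25.77 > 24.755 → outlier.
26.22 > 24.755 → outlier.
27.52 > 24.755 → outlier.
All remaining values lie within [15.515, 24.755].

25.77, 26.22, 27.52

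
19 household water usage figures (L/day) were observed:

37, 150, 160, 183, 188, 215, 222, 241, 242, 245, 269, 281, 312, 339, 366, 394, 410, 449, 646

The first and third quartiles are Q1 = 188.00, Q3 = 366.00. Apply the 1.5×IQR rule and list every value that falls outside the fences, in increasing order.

646

IQR = Q3 − Q1 = 366.00 − 188.00 = 178.00.
Lower fence = Q1 − 1.5·IQR = 188.00 − 267.00 = -79.00.
Upper fence = Q3 + 1.5·IQR = 366.00 + 267.00 = 633.00.
646 > 633.00 → outlier.
All remaining values lie within [-79.00, 633.00].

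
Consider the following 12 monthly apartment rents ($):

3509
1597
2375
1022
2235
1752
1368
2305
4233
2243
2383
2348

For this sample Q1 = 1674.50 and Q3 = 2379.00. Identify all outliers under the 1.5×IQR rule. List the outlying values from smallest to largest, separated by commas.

3509, 4233

IQR = Q3 − Q1 = 2379.00 − 1674.50 = 704.50.
Lower fence = Q1 − 1.5·IQR = 1674.50 − 1056.75 = 617.75.
Upper fence = Q3 + 1.5·IQR = 2379.00 + 1056.75 = 3435.75.
3509 > 3435.75 → outlier.
4233 > 3435.75 → outlier.
All remaining values lie within [617.75, 3435.75].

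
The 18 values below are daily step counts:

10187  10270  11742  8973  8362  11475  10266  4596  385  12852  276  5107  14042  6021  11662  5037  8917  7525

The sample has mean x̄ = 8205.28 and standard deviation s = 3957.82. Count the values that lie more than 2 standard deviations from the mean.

1

Cutoffs: x̄ ± 2s = [289.64, 16120.92].
Outside the cutoffs: 276.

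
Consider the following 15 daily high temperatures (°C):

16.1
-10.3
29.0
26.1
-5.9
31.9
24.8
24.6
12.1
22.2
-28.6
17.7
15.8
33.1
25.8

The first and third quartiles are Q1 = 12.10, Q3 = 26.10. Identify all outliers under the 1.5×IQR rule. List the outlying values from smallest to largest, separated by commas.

-28.6, -10.3

IQR = Q3 − Q1 = 26.10 − 12.10 = 14.00.
Lower fence = Q1 − 1.5·IQR = 12.10 − 21.00 = -8.90.
Upper fence = Q3 + 1.5·IQR = 26.10 + 21.00 = 47.10.
-28.6 < -8.90 → outlier.
-10.3 < -8.90 → outlier.
All remaining values lie within [-8.90, 47.10].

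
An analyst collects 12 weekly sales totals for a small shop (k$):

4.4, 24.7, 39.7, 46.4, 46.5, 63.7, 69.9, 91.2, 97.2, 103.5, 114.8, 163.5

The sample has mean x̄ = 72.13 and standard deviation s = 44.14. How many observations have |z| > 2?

Cutoffs: x̄ ± 2s = [-16.15, 160.41].
Outside the cutoffs: 163.5.

1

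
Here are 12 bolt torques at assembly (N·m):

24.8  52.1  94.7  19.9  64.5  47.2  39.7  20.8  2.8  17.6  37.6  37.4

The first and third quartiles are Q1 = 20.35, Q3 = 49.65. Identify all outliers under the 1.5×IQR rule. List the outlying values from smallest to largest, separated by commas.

IQR = Q3 − Q1 = 49.65 − 20.35 = 29.30.
Lower fence = Q1 − 1.5·IQR = 20.35 − 43.95 = -23.60.
Upper fence = Q3 + 1.5·IQR = 49.65 + 43.95 = 93.60.
94.7 > 93.60 → outlier.
All remaining values lie within [-23.60, 93.60].

94.7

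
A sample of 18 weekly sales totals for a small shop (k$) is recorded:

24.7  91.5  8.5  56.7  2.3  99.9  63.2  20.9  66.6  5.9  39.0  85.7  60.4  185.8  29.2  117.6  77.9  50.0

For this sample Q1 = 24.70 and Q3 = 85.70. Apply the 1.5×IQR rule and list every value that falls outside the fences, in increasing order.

IQR = Q3 − Q1 = 85.70 − 24.70 = 61.00.
Lower fence = Q1 − 1.5·IQR = 24.70 − 91.50 = -66.80.
Upper fence = Q3 + 1.5·IQR = 85.70 + 91.50 = 177.20.
185.8 > 177.20 → outlier.
All remaining values lie within [-66.80, 177.20].

185.8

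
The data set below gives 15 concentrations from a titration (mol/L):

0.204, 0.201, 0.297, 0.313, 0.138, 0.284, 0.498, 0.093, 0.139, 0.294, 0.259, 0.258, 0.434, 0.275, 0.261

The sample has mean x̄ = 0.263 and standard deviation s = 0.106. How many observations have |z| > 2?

Cutoffs: x̄ ± 2s = [0.051, 0.475].
Outside the cutoffs: 0.498.

1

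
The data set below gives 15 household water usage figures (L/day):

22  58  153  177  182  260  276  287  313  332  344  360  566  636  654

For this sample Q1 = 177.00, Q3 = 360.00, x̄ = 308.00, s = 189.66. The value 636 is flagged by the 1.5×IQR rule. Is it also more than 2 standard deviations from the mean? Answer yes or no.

no

z = (636 − 308.00) / 189.66 = 1.73.
|z| = 1.73 ≤ 2.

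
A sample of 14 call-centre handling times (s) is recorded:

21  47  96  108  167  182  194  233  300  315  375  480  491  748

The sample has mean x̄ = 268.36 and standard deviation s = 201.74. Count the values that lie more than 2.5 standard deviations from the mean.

0

Cutoffs: x̄ ± 2.5s = [-235.99, 772.71].
Every value lies within the cutoffs.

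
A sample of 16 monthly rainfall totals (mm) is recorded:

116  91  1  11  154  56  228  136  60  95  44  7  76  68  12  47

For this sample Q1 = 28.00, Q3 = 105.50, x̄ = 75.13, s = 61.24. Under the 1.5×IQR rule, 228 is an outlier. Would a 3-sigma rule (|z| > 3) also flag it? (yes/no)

no

z = (228 − 75.13) / 61.24 = 2.50.
|z| = 2.50 ≤ 3.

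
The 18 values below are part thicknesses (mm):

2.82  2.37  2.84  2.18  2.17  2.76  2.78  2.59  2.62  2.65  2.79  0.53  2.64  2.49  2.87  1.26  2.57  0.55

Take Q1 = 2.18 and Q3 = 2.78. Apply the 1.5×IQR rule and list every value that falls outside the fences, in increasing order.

0.53, 0.55, 1.26

IQR = Q3 − Q1 = 2.78 − 2.18 = 0.60.
Lower fence = Q1 − 1.5·IQR = 2.18 − 0.90 = 1.28.
Upper fence = Q3 + 1.5·IQR = 2.78 + 0.90 = 3.68.
0.53 < 1.28 → outlier.
0.55 < 1.28 → outlier.
1.26 < 1.28 → outlier.
All remaining values lie within [1.28, 3.68].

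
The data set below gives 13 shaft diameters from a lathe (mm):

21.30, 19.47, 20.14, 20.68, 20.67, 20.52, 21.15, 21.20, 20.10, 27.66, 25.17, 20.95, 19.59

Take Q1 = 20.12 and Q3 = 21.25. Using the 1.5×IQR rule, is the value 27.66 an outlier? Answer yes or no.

IQR = Q3 − Q1 = 21.25 − 20.12 = 1.13.
Lower fence = Q1 − 1.5·IQR = 20.12 − 1.695 = 18.425.
Upper fence = Q3 + 1.5·IQR = 21.25 + 1.695 = 22.945.
27.66 lies above the upper fence.

yes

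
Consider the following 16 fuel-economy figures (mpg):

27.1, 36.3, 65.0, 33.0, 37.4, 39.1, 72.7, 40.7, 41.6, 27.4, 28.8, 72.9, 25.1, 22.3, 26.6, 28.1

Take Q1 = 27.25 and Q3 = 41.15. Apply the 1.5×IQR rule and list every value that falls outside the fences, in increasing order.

IQR = Q3 − Q1 = 41.15 − 27.25 = 13.90.
Lower fence = Q1 − 1.5·IQR = 27.25 − 20.85 = 6.40.
Upper fence = Q3 + 1.5·IQR = 41.15 + 20.85 = 62.00.
65.0 > 62.00 → outlier.
72.7 > 62.00 → outlier.
72.9 > 62.00 → outlier.
All remaining values lie within [6.40, 62.00].

65.0, 72.7, 72.9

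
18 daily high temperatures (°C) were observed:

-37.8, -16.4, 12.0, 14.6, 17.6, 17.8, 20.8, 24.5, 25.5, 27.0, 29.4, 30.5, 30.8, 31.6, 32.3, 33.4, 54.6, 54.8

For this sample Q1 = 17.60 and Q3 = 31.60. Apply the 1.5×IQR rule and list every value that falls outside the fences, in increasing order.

-37.8, -16.4, 54.6, 54.8

IQR = Q3 − Q1 = 31.60 − 17.60 = 14.00.
Lower fence = Q1 − 1.5·IQR = 17.60 − 21.00 = -3.40.
Upper fence = Q3 + 1.5·IQR = 31.60 + 21.00 = 52.60.
-37.8 < -3.40 → outlier.
-16.4 < -3.40 → outlier.
54.6 > 52.60 → outlier.
54.8 > 52.60 → outlier.
All remaining values lie within [-3.40, 52.60].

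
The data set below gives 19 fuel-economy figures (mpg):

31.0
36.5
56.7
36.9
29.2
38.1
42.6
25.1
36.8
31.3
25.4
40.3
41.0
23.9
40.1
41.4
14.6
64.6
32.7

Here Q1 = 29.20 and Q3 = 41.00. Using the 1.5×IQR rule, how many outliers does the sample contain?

1

IQR = 11.80; fences at 29.20 − 17.70 = 11.50 and 41.00 + 17.70 = 58.70.
Outside the cutoffs: 64.6.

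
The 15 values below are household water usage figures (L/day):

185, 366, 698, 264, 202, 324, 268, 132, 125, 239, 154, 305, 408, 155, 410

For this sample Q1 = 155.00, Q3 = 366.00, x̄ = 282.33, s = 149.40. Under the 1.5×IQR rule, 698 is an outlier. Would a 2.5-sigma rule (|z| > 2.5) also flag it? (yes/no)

yes

z = (698 − 282.33) / 149.40 = 2.78.
|z| = 2.78 > 2.5.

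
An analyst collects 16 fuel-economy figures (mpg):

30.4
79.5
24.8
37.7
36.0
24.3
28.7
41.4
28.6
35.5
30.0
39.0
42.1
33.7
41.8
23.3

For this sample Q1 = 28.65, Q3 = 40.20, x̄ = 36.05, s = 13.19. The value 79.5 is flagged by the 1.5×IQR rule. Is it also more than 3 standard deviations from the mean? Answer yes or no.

z = (79.5 − 36.05) / 13.19 = 3.29.
|z| = 3.29 > 3.

yes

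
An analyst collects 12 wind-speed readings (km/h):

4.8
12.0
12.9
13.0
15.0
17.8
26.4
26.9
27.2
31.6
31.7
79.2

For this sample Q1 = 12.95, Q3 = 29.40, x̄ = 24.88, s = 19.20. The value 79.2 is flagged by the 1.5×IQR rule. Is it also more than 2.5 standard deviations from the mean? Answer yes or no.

yes

z = (79.2 − 24.88) / 19.20 = 2.83.
|z| = 2.83 > 2.5.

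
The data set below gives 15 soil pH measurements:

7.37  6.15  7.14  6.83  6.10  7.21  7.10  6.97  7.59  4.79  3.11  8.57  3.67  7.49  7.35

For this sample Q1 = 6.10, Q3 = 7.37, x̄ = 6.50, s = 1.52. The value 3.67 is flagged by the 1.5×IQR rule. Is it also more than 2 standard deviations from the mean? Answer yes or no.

no

z = (3.67 − 6.50) / 1.52 = -1.86.
|z| = 1.86 ≤ 2.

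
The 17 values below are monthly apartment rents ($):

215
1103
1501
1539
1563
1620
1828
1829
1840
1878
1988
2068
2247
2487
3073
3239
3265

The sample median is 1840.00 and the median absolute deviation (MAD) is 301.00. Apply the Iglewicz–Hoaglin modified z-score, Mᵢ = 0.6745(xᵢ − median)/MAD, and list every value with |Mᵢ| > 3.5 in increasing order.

|Mᵢ| > 3.5 ⇔ |xᵢ − 1840.00| > 3.5·301.00/0.6745 = 1561.90.
So outliers lie outside [278.10, 3401.90].
215: M = -3.64 → outlier.

215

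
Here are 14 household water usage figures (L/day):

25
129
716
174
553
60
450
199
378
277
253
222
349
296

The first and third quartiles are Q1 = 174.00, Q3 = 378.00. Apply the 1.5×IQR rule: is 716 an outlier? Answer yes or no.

IQR = Q3 − Q1 = 378.00 − 174.00 = 204.00.
Lower fence = Q1 − 1.5·IQR = 174.00 − 306.00 = -132.00.
Upper fence = Q3 + 1.5·IQR = 378.00 + 306.00 = 684.00.
716 lies above the upper fence.

yes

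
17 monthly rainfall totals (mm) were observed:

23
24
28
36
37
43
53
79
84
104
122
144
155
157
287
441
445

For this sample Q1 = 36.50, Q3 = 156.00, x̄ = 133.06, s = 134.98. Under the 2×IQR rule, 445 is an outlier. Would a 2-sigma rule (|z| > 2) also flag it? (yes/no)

yes

z = (445 − 133.06) / 134.98 = 2.31.
|z| = 2.31 > 2.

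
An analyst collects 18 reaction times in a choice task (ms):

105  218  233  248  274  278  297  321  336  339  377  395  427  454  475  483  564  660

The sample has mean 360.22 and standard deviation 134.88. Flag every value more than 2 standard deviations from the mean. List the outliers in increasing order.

Cutoffs at x̄ ± 2s: 360.22 ± 2·134.88 = [90.46, 629.98].
660: z = 2.22, |z| > 2 → outlier.
Every other value lies within [90.46, 629.98].

660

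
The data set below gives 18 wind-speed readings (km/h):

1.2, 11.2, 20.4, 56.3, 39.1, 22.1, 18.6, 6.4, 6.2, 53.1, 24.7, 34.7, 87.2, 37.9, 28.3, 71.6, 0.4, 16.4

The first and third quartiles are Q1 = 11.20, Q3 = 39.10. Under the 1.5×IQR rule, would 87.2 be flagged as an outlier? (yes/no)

yes

IQR = Q3 − Q1 = 39.10 − 11.20 = 27.90.
Lower fence = Q1 − 1.5·IQR = 11.20 − 41.85 = -30.65.
Upper fence = Q3 + 1.5·IQR = 39.10 + 41.85 = 80.95.
87.2 lies above the upper fence.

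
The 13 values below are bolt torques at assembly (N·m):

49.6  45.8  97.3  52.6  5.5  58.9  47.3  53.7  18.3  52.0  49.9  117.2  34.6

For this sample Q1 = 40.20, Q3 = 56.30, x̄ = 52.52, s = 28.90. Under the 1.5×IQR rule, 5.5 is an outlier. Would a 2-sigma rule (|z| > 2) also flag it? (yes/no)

no

z = (5.5 − 52.52) / 28.90 = -1.63.
|z| = 1.63 ≤ 2.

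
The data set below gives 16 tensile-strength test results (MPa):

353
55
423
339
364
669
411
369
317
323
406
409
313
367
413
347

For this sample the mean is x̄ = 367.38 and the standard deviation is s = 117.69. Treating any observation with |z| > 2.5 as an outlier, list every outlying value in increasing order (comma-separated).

55, 669

Cutoffs at x̄ ± 2.5s: 367.38 ± 2.5·117.69 = [73.155, 661.605].
55: z = -2.65, |z| > 2.5 → outlier.
669: z = 2.56, |z| > 2.5 → outlier.
Every other value lies within [73.155, 661.605].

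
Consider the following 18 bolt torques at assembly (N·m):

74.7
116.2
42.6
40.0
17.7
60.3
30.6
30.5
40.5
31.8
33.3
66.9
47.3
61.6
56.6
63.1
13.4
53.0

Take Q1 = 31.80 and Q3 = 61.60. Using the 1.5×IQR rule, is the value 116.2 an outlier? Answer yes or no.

yes

IQR = Q3 − Q1 = 61.60 − 31.80 = 29.80.
Lower fence = Q1 − 1.5·IQR = 31.80 − 44.70 = -12.90.
Upper fence = Q3 + 1.5·IQR = 61.60 + 44.70 = 106.30.
116.2 lies above the upper fence.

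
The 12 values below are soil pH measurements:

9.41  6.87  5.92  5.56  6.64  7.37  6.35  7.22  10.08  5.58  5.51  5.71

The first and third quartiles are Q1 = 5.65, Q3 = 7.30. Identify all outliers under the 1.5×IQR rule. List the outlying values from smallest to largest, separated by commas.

IQR = Q3 − Q1 = 7.30 − 5.65 = 1.65.
Lower fence = Q1 − 1.5·IQR = 5.65 − 2.475 = 3.175.
Upper fence = Q3 + 1.5·IQR = 7.30 + 2.475 = 9.775.
10.08 > 9.775 → outlier.
All remaining values lie within [3.175, 9.775].

10.08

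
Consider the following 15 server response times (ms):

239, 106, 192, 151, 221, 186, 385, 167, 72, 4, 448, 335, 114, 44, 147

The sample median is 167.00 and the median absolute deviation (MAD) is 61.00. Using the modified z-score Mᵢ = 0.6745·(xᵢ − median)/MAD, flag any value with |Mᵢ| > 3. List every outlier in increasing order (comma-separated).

|Mᵢ| > 3 ⇔ |xᵢ − 167.00| > 3·61.00/0.6745 = 271.31.
So outliers lie outside [-104.31, 438.31].
448: M = 3.11 → outlier.

448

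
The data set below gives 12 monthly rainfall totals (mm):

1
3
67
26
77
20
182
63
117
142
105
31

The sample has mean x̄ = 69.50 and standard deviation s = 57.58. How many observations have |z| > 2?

0

Cutoffs: x̄ ± 2s = [-45.66, 184.66].
Every value lies within the cutoffs.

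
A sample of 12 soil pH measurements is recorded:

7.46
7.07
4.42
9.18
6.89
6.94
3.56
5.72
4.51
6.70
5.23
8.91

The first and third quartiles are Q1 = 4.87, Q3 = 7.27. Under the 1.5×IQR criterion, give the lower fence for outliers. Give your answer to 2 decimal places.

IQR = Q3 − Q1 = 7.27 − 4.87 = 2.40.
Lower fence = Q1 − 1.5·IQR = 4.87 − 3.60 = 1.27.
Upper fence = Q3 + 1.5·IQR = 7.27 + 3.60 = 10.87.

1.27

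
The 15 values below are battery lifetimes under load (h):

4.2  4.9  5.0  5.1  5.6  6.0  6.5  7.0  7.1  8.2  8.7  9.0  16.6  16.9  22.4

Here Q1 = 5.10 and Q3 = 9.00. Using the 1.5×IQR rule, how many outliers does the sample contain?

3

IQR = 3.90; fences at 5.10 − 5.85 = -0.75 and 9.00 + 5.85 = 14.85.
Outside the cutoffs: 16.6, 16.9, 22.4.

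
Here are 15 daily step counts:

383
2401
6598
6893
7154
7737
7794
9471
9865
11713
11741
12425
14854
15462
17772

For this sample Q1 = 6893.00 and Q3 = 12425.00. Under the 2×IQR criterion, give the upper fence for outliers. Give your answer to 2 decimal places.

23489.00

IQR = Q3 − Q1 = 12425.00 − 6893.00 = 5532.00.
Lower fence = Q1 − 2·IQR = 6893.00 − 11064.00 = -4171.00.
Upper fence = Q3 + 2·IQR = 12425.00 + 11064.00 = 23489.00.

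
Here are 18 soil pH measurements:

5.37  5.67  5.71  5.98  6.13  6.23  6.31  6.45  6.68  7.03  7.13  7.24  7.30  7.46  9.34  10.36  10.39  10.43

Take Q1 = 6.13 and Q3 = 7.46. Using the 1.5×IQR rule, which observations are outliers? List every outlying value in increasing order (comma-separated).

10.36, 10.39, 10.43

IQR = Q3 − Q1 = 7.46 − 6.13 = 1.33.
Lower fence = Q1 − 1.5·IQR = 6.13 − 1.995 = 4.135.
Upper fence = Q3 + 1.5·IQR = 7.46 + 1.995 = 9.455.
10.36 > 9.455 → outlier.
10.39 > 9.455 → outlier.
10.43 > 9.455 → outlier.
All remaining values lie within [4.135, 9.455].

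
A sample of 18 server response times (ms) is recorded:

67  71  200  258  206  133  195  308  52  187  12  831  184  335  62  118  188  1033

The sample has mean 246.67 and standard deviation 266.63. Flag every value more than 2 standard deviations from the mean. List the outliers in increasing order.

831, 1033

Cutoffs at x̄ ± 2s: 246.67 ± 2·266.63 = [-286.59, 779.93].
831: z = 2.19, |z| > 2 → outlier.
1033: z = 2.95, |z| > 2 → outlier.
Every other value lies within [-286.59, 779.93].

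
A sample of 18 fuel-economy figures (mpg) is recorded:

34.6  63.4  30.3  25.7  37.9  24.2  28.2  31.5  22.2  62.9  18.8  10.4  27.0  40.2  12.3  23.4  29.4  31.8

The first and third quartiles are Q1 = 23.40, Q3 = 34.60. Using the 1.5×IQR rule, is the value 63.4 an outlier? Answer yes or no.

IQR = Q3 − Q1 = 34.60 − 23.40 = 11.20.
Lower fence = Q1 − 1.5·IQR = 23.40 − 16.80 = 6.60.
Upper fence = Q3 + 1.5·IQR = 34.60 + 16.80 = 51.40.
63.4 lies above the upper fence.

yes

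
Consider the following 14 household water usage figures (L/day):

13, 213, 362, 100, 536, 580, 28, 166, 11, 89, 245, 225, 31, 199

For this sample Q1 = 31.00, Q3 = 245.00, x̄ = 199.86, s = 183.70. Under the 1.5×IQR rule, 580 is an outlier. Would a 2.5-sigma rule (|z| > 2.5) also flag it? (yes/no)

z = (580 − 199.86) / 183.70 = 2.07.
|z| = 2.07 ≤ 2.5.

no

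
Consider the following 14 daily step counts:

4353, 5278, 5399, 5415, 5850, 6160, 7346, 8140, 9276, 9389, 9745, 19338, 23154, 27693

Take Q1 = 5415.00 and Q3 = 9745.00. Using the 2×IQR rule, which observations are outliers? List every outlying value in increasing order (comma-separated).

IQR = Q3 − Q1 = 9745.00 − 5415.00 = 4330.00.
Lower fence = Q1 − 2·IQR = 5415.00 − 8660.00 = -3245.00.
Upper fence = Q3 + 2·IQR = 9745.00 + 8660.00 = 18405.00.
19338 > 18405.00 → outlier.
23154 > 18405.00 → outlier.
27693 > 18405.00 → outlier.
All remaining values lie within [-3245.00, 18405.00].

19338, 23154, 27693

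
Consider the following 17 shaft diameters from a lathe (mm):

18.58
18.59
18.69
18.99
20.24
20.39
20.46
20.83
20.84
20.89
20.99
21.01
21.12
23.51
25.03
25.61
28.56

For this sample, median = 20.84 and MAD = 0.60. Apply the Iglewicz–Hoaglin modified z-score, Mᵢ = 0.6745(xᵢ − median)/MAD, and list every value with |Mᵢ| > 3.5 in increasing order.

25.03, 25.61, 28.56

|Mᵢ| > 3.5 ⇔ |xᵢ − 20.84| > 3.5·0.60/0.6745 = 3.11.
So outliers lie outside [17.73, 23.95].
25.03: M = 4.71 → outlier.
25.61: M = 5.36 → outlier.
28.56: M = 8.68 → outlier.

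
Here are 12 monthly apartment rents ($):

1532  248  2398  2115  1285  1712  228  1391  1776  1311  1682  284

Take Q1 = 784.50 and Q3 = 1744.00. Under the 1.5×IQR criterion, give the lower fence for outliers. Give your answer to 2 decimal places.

IQR = Q3 − Q1 = 1744.00 − 784.50 = 959.50.
Lower fence = Q1 − 1.5·IQR = 784.50 − 1439.25 = -654.75.
Upper fence = Q3 + 1.5·IQR = 1744.00 + 1439.25 = 3183.25.

-654.75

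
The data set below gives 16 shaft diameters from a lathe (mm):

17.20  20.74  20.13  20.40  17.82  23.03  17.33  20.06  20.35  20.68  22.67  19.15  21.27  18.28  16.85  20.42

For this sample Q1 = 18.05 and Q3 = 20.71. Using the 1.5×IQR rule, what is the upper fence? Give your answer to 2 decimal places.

24.70

IQR = Q3 − Q1 = 20.71 − 18.05 = 2.66.
Lower fence = Q1 − 1.5·IQR = 18.05 − 3.99 = 14.06.
Upper fence = Q3 + 1.5·IQR = 20.71 + 3.99 = 24.70.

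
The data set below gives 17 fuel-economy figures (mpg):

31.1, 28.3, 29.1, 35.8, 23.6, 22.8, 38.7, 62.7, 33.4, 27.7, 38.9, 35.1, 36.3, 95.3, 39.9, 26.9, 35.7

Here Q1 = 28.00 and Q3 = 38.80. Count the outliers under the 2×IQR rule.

2

IQR = 10.80; fences at 28.00 − 21.60 = 6.40 and 38.80 + 21.60 = 60.40.
Outside the cutoffs: 62.7, 95.3.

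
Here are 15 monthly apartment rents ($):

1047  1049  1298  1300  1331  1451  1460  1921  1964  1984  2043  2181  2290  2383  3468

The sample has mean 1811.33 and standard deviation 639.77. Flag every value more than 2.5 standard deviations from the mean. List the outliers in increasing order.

Cutoffs at x̄ ± 2.5s: 1811.33 ± 2.5·639.77 = [211.905, 3410.755].
3468: z = 2.59, |z| > 2.5 → outlier.
Every other value lies within [211.905, 3410.755].

3468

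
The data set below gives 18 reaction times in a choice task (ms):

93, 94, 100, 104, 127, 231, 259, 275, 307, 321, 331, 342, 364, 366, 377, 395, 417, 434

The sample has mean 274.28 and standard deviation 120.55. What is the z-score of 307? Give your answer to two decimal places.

0.27

z = (307 − 274.28) / 120.55 = 0.27.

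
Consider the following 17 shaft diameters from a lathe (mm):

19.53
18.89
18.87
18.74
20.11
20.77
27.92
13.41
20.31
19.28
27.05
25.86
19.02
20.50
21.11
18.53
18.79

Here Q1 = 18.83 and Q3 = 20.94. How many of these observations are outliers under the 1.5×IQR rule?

IQR = 2.11; fences at 18.83 − 3.165 = 15.665 and 20.94 + 3.165 = 24.105.
Outside the cutoffs: 13.41, 25.86, 27.05, 27.92.

4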